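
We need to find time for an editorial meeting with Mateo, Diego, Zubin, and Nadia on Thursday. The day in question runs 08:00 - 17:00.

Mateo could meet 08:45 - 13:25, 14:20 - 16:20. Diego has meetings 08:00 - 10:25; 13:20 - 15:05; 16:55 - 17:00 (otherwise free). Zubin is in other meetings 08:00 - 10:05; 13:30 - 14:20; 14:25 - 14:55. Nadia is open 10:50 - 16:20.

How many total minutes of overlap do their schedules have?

225

Mateo free: 08:45-13:25, 14:20-16:20.
Diego free: 10:25-13:20, 15:05-16:55 (invert busy blocks within the working day).
Zubin free: 10:05-13:30, 14:20-14:25, 14:55-17:00 (invert busy blocks within the working day).
Nadia free: 10:50-16:20.
Mateo ∩ Diego: 10:25-13:20, 15:05-16:20.
Mateo ∩ Diego ∩ Zubin: 10:25-13:20, 15:05-16:20.
Mateo ∩ Diego ∩ Zubin ∩ Nadia: 10:50-13:20, 15:05-16:20.
Summing the common windows: 150 + 75 = 225 minutes.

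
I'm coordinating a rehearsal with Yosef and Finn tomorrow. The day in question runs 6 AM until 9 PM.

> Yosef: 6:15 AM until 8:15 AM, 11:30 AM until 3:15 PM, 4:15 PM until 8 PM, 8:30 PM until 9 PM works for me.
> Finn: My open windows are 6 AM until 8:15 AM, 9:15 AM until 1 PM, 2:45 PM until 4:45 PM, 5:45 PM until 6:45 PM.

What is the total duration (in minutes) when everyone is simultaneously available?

330

Yosef ∩ Finn: 06:15-08:15, 11:30-13:00, 14:45-15:15, 16:15-16:45, 17:45-18:45.
Those are the intersection windows.
Summing the common windows: 120 + 90 + 30 + 30 + 60 = 330 minutes.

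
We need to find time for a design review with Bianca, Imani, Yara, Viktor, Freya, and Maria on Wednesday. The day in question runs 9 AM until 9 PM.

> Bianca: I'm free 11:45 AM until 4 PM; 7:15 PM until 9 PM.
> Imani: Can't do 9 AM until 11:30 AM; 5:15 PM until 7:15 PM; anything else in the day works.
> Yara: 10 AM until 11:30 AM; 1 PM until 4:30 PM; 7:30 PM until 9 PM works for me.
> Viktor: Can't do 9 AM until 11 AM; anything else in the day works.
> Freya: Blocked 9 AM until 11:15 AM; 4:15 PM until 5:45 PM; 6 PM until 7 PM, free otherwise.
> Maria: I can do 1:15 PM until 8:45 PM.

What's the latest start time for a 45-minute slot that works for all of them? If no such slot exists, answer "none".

Bianca free: 11:45-16:00, 19:15-21:00.
Imani free: 11:30-17:15, 19:15-21:00 (invert busy blocks within the working day).
Yara free: 10:00-11:30, 13:00-16:30, 19:30-21:00.
Viktor free: 11:00-21:00 (invert busy blocks within the working day).
Freya free: 11:15-16:15, 17:45-18:00, 19:00-21:00 (invert busy blocks within the working day).
Maria free: 13:15-20:45.
Bianca ∩ Imani: 11:45-16:00, 19:15-21:00.
Bianca ∩ Imani ∩ Yara: 13:00-16:00, 19:30-21:00.
Bianca ∩ Imani ∩ Yara ∩ Viktor: 13:00-16:00, 19:30-21:00.
Bianca ∩ Imani ∩ Yara ∩ Viktor ∩ Freya: 13:00-16:00, 19:30-21:00.
Bianca ∩ Imani ∩ Yara ∩ Viktor ∩ Freya ∩ Maria: 13:15-16:00, 19:30-20:45.
The last common window of at least 45 minutes is 19:30-20:45; a 45-minute meeting can start as late as 20:00 and still end by 20:45.

20:00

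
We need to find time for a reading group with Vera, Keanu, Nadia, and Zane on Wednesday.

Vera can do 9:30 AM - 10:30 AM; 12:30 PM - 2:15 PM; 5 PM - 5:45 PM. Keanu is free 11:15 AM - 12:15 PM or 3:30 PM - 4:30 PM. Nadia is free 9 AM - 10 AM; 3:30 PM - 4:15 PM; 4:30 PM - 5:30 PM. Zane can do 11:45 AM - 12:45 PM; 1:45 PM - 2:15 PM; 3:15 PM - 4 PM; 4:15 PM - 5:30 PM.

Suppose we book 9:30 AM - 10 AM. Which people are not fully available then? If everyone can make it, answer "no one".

Keanu, Zane

Vera: free for 09:30-10:00. Keanu: not fully free for 09:30-10:00. Nadia: free for 09:30-10:00. Zane: not fully free for 09:30-10:00.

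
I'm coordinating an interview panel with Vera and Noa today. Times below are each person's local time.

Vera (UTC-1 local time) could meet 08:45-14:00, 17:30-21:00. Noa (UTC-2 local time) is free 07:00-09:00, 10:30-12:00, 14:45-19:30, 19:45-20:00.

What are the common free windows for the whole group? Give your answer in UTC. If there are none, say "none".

09:45-11:00, 12:30-14:00, 18:30-21:30, 21:45-22:00

Vera in UTC: 09:45-15:00, 18:30-22:00 (add 1h to convert from UTC-1).
Noa in UTC: 09:00-11:00, 12:30-14:00, 16:45-21:30, 21:45-22:00 (add 2h to convert from UTC-2).
Vera ∩ Noa: 09:45-11:00, 12:30-14:00, 18:30-21:30, 21:45-22:00.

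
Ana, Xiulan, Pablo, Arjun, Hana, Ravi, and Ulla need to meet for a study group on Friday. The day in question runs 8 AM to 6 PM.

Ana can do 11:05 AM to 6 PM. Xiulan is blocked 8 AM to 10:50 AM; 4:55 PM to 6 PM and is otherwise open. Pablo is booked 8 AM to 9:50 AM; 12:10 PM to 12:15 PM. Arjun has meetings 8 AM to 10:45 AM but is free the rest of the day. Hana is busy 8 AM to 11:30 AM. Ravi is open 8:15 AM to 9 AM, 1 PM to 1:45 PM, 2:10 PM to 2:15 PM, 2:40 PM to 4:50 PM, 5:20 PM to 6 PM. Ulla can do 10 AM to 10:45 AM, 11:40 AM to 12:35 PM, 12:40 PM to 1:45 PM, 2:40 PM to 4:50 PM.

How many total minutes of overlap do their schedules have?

175

Ana free: 11:05-18:00.
Xiulan free: 10:50-16:55 (invert busy blocks within the working day).
Pablo free: 09:50-12:10, 12:15-18:00 (invert busy blocks within the working day).
Arjun free: 10:45-18:00 (invert busy blocks within the working day).
Hana free: 11:30-18:00 (invert busy blocks within the working day).
Ravi free: 08:15-09:00, 13:00-13:45, 14:10-14:15, 14:40-16:50, 17:20-18:00.
Ulla free: 10:00-10:45, 11:40-12:35, 12:40-13:45, 14:40-16:50.
Ana ∩ Xiulan: 11:05-16:55.
Ana ∩ Xiulan ∩ Pablo: 11:05-12:10, 12:15-16:55.
Ana ∩ Xiulan ∩ Pablo ∩ Arjun: 11:05-12:10, 12:15-16:55.
Ana ∩ Xiulan ∩ Pablo ∩ Arjun ∩ Hana: 11:30-12:10, 12:15-16:55.
Ana ∩ Xiulan ∩ Pablo ∩ Arjun ∩ Hana ∩ Ravi: 13:00-13:45, 14:10-14:15, 14:40-16:50.
Ana ∩ Xiulan ∩ Pablo ∩ Arjun ∩ Hana ∩ Ravi ∩ Ulla: 13:00-13:45, 14:40-16:50.
So the common availability across everyone is 13:00-13:45, 14:40-16:50.
Summing the common windows: 45 + 130 = 175 minutes.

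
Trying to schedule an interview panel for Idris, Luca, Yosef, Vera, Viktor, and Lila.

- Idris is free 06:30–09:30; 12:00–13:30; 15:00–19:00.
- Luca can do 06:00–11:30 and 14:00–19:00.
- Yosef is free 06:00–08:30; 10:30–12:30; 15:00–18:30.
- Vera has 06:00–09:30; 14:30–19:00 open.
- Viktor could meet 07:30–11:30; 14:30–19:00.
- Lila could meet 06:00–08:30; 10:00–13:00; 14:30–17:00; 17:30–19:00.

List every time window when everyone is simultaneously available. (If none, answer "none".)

07:30-08:30, 15:00-17:00, 17:30-18:30

Idris ∩ Luca: 06:30-09:30, 15:00-19:00.
Idris ∩ Luca ∩ Yosef: 06:30-08:30, 15:00-18:30.
Idris ∩ Luca ∩ Yosef ∩ Vera: 06:30-08:30, 15:00-18:30.
Idris ∩ Luca ∩ Yosef ∩ Vera ∩ Viktor: 07:30-08:30, 15:00-18:30.
Idris ∩ Luca ∩ Yosef ∩ Vera ∩ Viktor ∩ Lila: 07:30-08:30, 15:00-17:00, 17:30-18:30.
So the common availability across everyone is 07:30-08:30, 15:00-17:00, 17:30-18:30.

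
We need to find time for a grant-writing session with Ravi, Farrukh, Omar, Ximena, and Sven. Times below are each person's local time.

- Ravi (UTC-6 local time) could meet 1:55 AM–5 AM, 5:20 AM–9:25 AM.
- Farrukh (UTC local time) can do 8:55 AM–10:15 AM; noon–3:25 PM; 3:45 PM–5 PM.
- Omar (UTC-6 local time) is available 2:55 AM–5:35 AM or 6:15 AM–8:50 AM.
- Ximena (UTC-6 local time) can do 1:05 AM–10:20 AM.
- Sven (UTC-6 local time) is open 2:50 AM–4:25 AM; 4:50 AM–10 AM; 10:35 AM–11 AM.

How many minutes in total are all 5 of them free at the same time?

Ravi in UTC: 07:55-11:00, 11:20-15:25 (add 6h to convert from UTC-6).
Farrukh in UTC: 08:55-10:15, 12:00-15:25, 15:45-17:00.
Omar in UTC: 08:55-11:35, 12:15-14:50 (add 6h to convert from UTC-6).
Ximena in UTC: 07:05-16:20 (add 6h to convert from UTC-6).
Sven in UTC: 08:50-10:25, 10:50-16:00, 16:35-17:00 (add 6h to convert from UTC-6).
Ravi ∩ Farrukh: 08:55-10:15, 12:00-15:25.
Ravi ∩ Farrukh ∩ Omar: 08:55-10:15, 12:15-14:50.
Ravi ∩ Farrukh ∩ Omar ∩ Ximena: 08:55-10:15, 12:15-14:50.
Ravi ∩ Farrukh ∩ Omar ∩ Ximena ∩ Sven: 08:55-10:15, 12:15-14:50.
Summing the common windows: 80 + 155 = 235 minutes.

235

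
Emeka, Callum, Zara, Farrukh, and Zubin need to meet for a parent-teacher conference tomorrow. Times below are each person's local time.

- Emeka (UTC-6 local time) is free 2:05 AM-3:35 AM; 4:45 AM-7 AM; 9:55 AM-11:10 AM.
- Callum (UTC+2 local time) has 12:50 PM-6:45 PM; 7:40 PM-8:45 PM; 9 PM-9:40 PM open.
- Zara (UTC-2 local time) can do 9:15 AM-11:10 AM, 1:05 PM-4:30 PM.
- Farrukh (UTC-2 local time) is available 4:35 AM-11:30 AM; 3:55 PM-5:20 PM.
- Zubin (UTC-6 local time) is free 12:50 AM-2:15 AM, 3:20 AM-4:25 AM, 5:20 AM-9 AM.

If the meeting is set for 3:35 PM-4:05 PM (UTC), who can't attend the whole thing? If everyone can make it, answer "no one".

Emeka in UTC: 08:05-09:35, 10:45-13:00, 15:55-17:10 (add 6h to convert from UTC-6).
Callum in UTC: 10:50-16:45, 17:40-18:45, 19:00-19:40 (subtract 2h to convert from UTC+2).
Zara in UTC: 11:15-13:10, 15:05-18:30 (add 2h to convert from UTC-2).
Farrukh in UTC: 06:35-13:30, 17:55-19:20 (add 2h to convert from UTC-2).
Zubin in UTC: 06:50-08:15, 09:20-10:25, 11:20-15:00 (add 6h to convert from UTC-6).
Emeka: not fully free for 15:35-16:05. Callum: free for 15:35-16:05. Zara: free for 15:35-16:05. Farrukh: not fully free for 15:35-16:05. Zubin: not fully free for 15:35-16:05.

Emeka, Farrukh, Zubin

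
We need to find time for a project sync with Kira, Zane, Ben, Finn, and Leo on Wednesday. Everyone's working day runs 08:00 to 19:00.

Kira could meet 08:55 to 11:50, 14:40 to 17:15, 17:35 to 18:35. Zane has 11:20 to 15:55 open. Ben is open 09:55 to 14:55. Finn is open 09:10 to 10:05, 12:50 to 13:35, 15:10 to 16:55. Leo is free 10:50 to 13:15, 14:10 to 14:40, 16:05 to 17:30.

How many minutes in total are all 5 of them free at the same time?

Kira ∩ Zane: 11:20-11:50, 14:40-15:55.
Kira ∩ Zane ∩ Ben: 11:20-11:50, 14:40-14:55.
Kira ∩ Zane ∩ Ben ∩ Finn: ∅.
Kira ∩ Zane ∩ Ben ∩ Finn ∩ Leo: ∅.
There is no time when everyone is free.
There is no common window, so the total is 0 minutes.

0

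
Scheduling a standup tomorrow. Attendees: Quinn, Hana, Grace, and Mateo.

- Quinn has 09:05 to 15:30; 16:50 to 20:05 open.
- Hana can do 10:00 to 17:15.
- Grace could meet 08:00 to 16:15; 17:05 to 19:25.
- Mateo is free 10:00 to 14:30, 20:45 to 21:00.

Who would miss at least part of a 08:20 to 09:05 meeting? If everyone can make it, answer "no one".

Hana, Mateo, Quinn

Quinn: not fully free for 08:20-09:05. Hana: not fully free for 08:20-09:05. Grace: free for 08:20-09:05. Mateo: not fully free for 08:20-09:05.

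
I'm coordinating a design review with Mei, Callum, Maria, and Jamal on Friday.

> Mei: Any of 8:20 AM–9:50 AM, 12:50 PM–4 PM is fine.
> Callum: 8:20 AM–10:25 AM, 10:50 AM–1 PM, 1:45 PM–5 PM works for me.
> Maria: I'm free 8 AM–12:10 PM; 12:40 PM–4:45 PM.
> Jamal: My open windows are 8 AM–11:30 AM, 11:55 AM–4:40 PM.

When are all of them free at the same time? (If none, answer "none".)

Mei ∩ Callum: 08:20-09:50, 12:50-13:00, 13:45-16:00.
Mei ∩ Callum ∩ Maria: 08:20-09:50, 12:50-13:00, 13:45-16:00.
Mei ∩ Callum ∩ Maria ∩ Jamal: 08:20-09:50, 12:50-13:00, 13:45-16:00.

08:20-09:50, 12:50-13:00, 13:45-16:00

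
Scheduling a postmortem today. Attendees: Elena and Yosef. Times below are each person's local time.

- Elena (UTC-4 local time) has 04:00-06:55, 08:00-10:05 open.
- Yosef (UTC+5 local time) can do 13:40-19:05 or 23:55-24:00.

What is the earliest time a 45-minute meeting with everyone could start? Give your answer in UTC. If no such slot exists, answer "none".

Elena in UTC: 08:00-10:55, 12:00-14:05 (add 4h to convert from UTC-4).
Yosef in UTC: 08:40-14:05, 18:55-19:00 (subtract 5h to convert from UTC+5).
Elena ∩ Yosef: 08:40-10:55, 12:00-14:05.
Those are the intersection windows.
The first common window of at least 45 minutes is 08:40-10:55, so the earliest start is 08:40.

08:40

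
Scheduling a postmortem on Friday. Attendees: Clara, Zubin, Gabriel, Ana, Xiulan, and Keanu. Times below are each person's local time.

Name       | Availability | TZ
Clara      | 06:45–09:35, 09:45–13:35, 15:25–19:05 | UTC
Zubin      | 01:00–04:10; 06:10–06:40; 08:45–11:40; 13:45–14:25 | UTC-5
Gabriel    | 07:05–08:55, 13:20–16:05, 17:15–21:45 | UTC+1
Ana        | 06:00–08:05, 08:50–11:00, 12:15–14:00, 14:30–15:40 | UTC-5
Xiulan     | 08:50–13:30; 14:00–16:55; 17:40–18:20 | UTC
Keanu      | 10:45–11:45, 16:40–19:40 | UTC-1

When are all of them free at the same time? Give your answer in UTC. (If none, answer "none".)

none

Clara in UTC: 06:45-09:35, 09:45-13:35, 15:25-19:05.
Zubin in UTC: 06:00-09:10, 11:10-11:40, 13:45-16:40, 18:45-19:25 (add 5h to convert from UTC-5).
Gabriel in UTC: 06:05-07:55, 12:20-15:05, 16:15-20:45 (subtract 1h to convert from UTC+1).
Ana in UTC: 11:00-13:05, 13:50-16:00, 17:15-19:00, 19:30-20:40 (add 5h to convert from UTC-5).
Xiulan in UTC: 08:50-13:30, 14:00-16:55, 17:40-18:20.
Keanu in UTC: 11:45-12:45, 17:40-20:40 (add 1h to convert from UTC-1).
Clara ∩ Zubin: 06:45-09:10, 11:10-11:40, 15:25-16:40, 18:45-19:05.
Clara ∩ Zubin ∩ Gabriel: 06:45-07:55, 16:15-16:40, 18:45-19:05.
Clara ∩ Zubin ∩ Gabriel ∩ Ana: 18:45-19:00.
Clara ∩ Zubin ∩ Gabriel ∩ Ana ∩ Xiulan: ∅.
Clara ∩ Zubin ∩ Gabriel ∩ Ana ∩ Xiulan ∩ Keanu: ∅.
There is no time when everyone is free.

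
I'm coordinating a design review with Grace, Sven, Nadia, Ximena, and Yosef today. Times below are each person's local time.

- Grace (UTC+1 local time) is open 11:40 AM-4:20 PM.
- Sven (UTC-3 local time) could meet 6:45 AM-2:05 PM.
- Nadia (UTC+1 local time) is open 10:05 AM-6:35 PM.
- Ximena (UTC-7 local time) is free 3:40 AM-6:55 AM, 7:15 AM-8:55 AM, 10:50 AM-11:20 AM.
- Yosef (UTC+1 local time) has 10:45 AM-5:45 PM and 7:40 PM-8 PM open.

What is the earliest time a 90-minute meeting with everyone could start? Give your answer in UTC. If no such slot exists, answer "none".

10:40

Grace in UTC: 10:40-15:20 (subtract 1h to convert from UTC+1).
Sven in UTC: 09:45-17:05 (add 3h to convert from UTC-3).
Nadia in UTC: 09:05-17:35 (subtract 1h to convert from UTC+1).
Ximena in UTC: 10:40-13:55, 14:15-15:55, 17:50-18:20 (add 7h to convert from UTC-7).
Yosef in UTC: 09:45-16:45, 18:40-19:00 (subtract 1h to convert from UTC+1).
Grace ∩ Sven: 10:40-15:20.
Grace ∩ Sven ∩ Nadia: 10:40-15:20.
Grace ∩ Sven ∩ Nadia ∩ Ximena: 10:40-13:55, 14:15-15:20.
Grace ∩ Sven ∩ Nadia ∩ Ximena ∩ Yosef: 10:40-13:55, 14:15-15:20.
Those are the intersection windows.
The first common window of at least 90 minutes is 10:40-13:55, so the earliest start is 10:40.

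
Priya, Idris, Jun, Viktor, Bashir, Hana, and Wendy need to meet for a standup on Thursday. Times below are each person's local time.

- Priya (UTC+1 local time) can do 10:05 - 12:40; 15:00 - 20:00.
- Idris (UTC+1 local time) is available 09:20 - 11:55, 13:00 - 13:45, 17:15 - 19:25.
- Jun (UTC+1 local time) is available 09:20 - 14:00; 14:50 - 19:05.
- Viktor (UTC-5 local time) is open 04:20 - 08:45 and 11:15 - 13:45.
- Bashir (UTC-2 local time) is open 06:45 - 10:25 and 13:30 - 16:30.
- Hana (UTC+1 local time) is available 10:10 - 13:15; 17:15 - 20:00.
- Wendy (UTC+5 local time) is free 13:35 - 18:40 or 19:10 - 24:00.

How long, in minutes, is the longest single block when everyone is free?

110

Priya in UTC: 09:05-11:40, 14:00-19:00 (subtract 1h to convert from UTC+1).
Idris in UTC: 08:20-10:55, 12:00-12:45, 16:15-18:25 (subtract 1h to convert from UTC+1).
Jun in UTC: 08:20-13:00, 13:50-18:05 (subtract 1h to convert from UTC+1).
Viktor in UTC: 09:20-13:45, 16:15-18:45 (add 5h to convert from UTC-5).
Bashir in UTC: 08:45-12:25, 15:30-18:30 (add 2h to convert from UTC-2).
Hana in UTC: 09:10-12:15, 16:15-19:00 (subtract 1h to convert from UTC+1).
Wendy in UTC: 08:35-13:40, 14:10-19:00 (subtract 5h to convert from UTC+5).
Priya ∩ Idris: 09:05-10:55, 16:15-18:25.
Priya ∩ Idris ∩ Jun: 09:05-10:55, 16:15-18:05.
Priya ∩ Idris ∩ Jun ∩ Viktor: 09:20-10:55, 16:15-18:05.
Priya ∩ Idris ∩ Jun ∩ Viktor ∩ Bashir: 09:20-10:55, 16:15-18:05.
Priya ∩ Idris ∩ Jun ∩ Viktor ∩ Bashir ∩ Hana: 09:20-10:55, 16:15-18:05.
Priya ∩ Idris ∩ Jun ∩ Viktor ∩ Bashir ∩ Hana ∩ Wendy: 09:20-10:55, 16:15-18:05.
The longest is 16:15-18:05 at 110 minutes.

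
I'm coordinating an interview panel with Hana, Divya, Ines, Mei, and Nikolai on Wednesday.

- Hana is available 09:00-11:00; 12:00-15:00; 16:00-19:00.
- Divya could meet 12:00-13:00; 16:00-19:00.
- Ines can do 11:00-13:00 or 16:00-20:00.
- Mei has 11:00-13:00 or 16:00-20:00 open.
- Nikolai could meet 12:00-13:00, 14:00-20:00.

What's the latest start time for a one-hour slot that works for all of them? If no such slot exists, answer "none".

18:00

Hana ∩ Divya: 12:00-13:00, 16:00-19:00.
Hana ∩ Divya ∩ Ines: 12:00-13:00, 16:00-19:00.
Hana ∩ Divya ∩ Ines ∩ Mei: 12:00-13:00, 16:00-19:00.
Hana ∩ Divya ∩ Ines ∩ Mei ∩ Nikolai: 12:00-13:00, 16:00-19:00.
So the common availability across everyone is 12:00-13:00, 16:00-19:00.
The last common window of at least 60 minutes is 16:00-19:00; a 60-minute meeting can start as late as 18:00 and still end by 19:00.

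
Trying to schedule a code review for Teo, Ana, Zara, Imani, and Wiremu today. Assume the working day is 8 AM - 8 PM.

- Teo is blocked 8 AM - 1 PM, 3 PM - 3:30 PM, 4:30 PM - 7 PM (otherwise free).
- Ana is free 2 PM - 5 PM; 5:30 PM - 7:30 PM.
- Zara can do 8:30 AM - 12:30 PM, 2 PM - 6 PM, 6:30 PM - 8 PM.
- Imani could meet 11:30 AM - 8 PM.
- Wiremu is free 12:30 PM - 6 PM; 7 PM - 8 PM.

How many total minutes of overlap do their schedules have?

Teo free: 13:00-15:00, 15:30-16:30, 19:00-20:00 (invert busy blocks within the working day).
Ana free: 14:00-17:00, 17:30-19:30.
Zara free: 08:30-12:30, 14:00-18:00, 18:30-20:00.
Imani free: 11:30-20:00.
Wiremu free: 12:30-18:00, 19:00-20:00.
Teo ∩ Ana: 14:00-15:00, 15:30-16:30, 19:00-19:30.
Teo ∩ Ana ∩ Zara: 14:00-15:00, 15:30-16:30, 19:00-19:30.
Teo ∩ Ana ∩ Zara ∩ Imani: 14:00-15:00, 15:30-16:30, 19:00-19:30.
Teo ∩ Ana ∩ Zara ∩ Imani ∩ Wiremu: 14:00-15:00, 15:30-16:30, 19:00-19:30.
Summing the common windows: 60 + 60 + 30 = 150 minutes.

150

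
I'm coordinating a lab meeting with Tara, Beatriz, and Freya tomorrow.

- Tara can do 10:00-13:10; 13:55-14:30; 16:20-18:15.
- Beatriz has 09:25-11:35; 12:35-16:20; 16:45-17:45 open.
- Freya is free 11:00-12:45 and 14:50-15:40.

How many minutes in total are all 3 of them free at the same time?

Tara ∩ Beatriz: 10:00-11:35, 12:35-13:10, 13:55-14:30, 16:45-17:45.
Tara ∩ Beatriz ∩ Freya: 11:00-11:35, 12:35-12:45.
Summing the common windows: 35 + 10 = 45 minutes.

45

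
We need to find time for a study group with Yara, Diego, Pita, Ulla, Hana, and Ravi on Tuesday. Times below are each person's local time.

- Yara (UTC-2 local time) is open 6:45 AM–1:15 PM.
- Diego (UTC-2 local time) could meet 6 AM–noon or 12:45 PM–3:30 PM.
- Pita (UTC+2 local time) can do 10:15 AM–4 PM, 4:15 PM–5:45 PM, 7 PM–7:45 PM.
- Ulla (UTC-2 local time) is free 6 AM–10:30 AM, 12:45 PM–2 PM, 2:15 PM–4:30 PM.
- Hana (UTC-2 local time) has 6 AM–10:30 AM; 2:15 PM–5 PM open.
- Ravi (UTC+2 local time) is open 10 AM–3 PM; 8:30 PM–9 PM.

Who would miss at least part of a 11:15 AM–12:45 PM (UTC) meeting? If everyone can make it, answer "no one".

Hana, Ulla

Yara in UTC: 08:45-15:15 (add 2h to convert from UTC-2).
Diego in UTC: 08:00-14:00, 14:45-17:30 (add 2h to convert from UTC-2).
Pita in UTC: 08:15-14:00, 14:15-15:45, 17:00-17:45 (subtract 2h to convert from UTC+2).
Ulla in UTC: 08:00-12:30, 14:45-16:00, 16:15-18:30 (add 2h to convert from UTC-2).
Hana in UTC: 08:00-12:30, 16:15-19:00 (add 2h to convert from UTC-2).
Ravi in UTC: 08:00-13:00, 18:30-19:00 (subtract 2h to convert from UTC+2).
Yara: free for 11:15-12:45. Diego: free for 11:15-12:45. Pita: free for 11:15-12:45. Ulla: not fully free for 11:15-12:45. Hana: not fully free for 11:15-12:45. Ravi: free for 11:15-12:45.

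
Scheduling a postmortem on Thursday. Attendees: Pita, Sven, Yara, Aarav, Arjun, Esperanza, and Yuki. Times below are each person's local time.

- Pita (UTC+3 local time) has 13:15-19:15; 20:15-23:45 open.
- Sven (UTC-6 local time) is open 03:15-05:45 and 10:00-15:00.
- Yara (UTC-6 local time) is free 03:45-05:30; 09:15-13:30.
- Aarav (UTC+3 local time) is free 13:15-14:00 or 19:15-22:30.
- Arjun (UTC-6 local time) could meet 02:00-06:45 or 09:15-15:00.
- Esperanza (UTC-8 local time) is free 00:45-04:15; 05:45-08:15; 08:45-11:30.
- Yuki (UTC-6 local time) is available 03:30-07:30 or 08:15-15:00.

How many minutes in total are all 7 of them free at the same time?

180

Pita in UTC: 10:15-16:15, 17:15-20:45 (subtract 3h to convert from UTC+3).
Sven in UTC: 09:15-11:45, 16:00-21:00 (add 6h to convert from UTC-6).
Yara in UTC: 09:45-11:30, 15:15-19:30 (add 6h to convert from UTC-6).
Aarav in UTC: 10:15-11:00, 16:15-19:30 (subtract 3h to convert from UTC+3).
Arjun in UTC: 08:00-12:45, 15:15-21:00 (add 6h to convert from UTC-6).
Esperanza in UTC: 08:45-12:15, 13:45-16:15, 16:45-19:30 (add 8h to convert from UTC-8).
Yuki in UTC: 09:30-13:30, 14:15-21:00 (add 6h to convert from UTC-6).
Pita ∩ Sven: 10:15-11:45, 16:00-16:15, 17:15-20:45.
Pita ∩ Sven ∩ Yara: 10:15-11:30, 16:00-16:15, 17:15-19:30.
Pita ∩ Sven ∩ Yara ∩ Aarav: 10:15-11:00, 17:15-19:30.
Pita ∩ Sven ∩ Yara ∩ Aarav ∩ Arjun: 10:15-11:00, 17:15-19:30.
Pita ∩ Sven ∩ Yara ∩ Aarav ∩ Arjun ∩ Esperanza: 10:15-11:00, 17:15-19:30.
Pita ∩ Sven ∩ Yara ∩ Aarav ∩ Arjun ∩ Esperanza ∩ Yuki: 10:15-11:00, 17:15-19:30.
Those are the intersection windows.
Summing the common windows: 45 + 135 = 180 minutes.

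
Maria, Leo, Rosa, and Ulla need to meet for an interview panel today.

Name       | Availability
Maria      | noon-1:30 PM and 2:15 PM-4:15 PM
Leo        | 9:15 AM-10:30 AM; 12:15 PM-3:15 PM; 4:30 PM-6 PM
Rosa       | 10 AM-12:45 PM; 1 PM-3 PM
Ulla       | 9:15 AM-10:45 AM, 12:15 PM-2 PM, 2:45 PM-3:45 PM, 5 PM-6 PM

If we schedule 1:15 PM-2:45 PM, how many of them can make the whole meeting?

2

Leo and Rosa can make the full 13:15-14:45 slot — that's 2.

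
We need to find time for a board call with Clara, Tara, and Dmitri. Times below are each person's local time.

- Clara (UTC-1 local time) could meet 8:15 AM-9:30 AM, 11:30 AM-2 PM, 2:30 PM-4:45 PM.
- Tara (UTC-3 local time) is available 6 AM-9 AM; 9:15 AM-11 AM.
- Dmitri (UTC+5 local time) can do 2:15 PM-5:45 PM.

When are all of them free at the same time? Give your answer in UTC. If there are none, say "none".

Clara in UTC: 09:15-10:30, 12:30-15:00, 15:30-17:45 (add 1h to convert from UTC-1).
Tara in UTC: 09:00-12:00, 12:15-14:00 (add 3h to convert from UTC-3).
Dmitri in UTC: 09:15-12:45 (subtract 5h to convert from UTC+5).
Clara ∩ Tara: 09:15-10:30, 12:30-14:00.
Clara ∩ Tara ∩ Dmitri: 09:15-10:30, 12:30-12:45.
So the common availability across everyone is 09:15-10:30, 12:30-12:45.

09:15-10:30, 12:30-12:45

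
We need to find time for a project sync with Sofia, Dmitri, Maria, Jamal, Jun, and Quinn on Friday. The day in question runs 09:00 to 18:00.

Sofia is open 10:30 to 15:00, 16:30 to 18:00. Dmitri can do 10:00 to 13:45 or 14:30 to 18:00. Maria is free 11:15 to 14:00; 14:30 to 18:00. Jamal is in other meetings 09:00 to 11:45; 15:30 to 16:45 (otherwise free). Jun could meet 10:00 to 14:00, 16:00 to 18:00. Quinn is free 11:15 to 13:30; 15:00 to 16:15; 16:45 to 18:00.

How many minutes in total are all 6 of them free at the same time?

Sofia free: 10:30-15:00, 16:30-18:00.
Dmitri free: 10:00-13:45, 14:30-18:00.
Maria free: 11:15-14:00, 14:30-18:00.
Jamal free: 11:45-15:30, 16:45-18:00 (invert busy blocks within the working day).
Jun free: 10:00-14:00, 16:00-18:00.
Quinn free: 11:15-13:30, 15:00-16:15, 16:45-18:00.
Sofia ∩ Dmitri: 10:30-13:45, 14:30-15:00, 16:30-18:00.
Sofia ∩ Dmitri ∩ Maria: 11:15-13:45, 14:30-15:00, 16:30-18:00.
Sofia ∩ Dmitri ∩ Maria ∩ Jamal: 11:45-13:45, 14:30-15:00, 16:45-18:00.
Sofia ∩ Dmitri ∩ Maria ∩ Jamal ∩ Jun: 11:45-13:45, 16:45-18:00.
Sofia ∩ Dmitri ∩ Maria ∩ Jamal ∩ Jun ∩ Quinn: 11:45-13:30, 16:45-18:00.
Summing the common windows: 105 + 75 = 180 minutes.

180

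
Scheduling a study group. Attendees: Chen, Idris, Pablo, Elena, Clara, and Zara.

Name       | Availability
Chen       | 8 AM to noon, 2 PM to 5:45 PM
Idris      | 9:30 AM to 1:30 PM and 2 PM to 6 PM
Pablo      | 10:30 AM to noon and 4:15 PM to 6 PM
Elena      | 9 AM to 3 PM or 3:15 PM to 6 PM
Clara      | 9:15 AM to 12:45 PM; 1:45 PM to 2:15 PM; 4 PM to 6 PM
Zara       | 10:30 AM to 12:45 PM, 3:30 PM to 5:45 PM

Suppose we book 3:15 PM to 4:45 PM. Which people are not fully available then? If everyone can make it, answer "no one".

Clara, Pablo, Zara

Chen: free for 15:15-16:45. Idris: free for 15:15-16:45. Pablo: not fully free for 15:15-16:45. Elena: free for 15:15-16:45. Clara: not fully free for 15:15-16:45. Zara: not fully free for 15:15-16:45.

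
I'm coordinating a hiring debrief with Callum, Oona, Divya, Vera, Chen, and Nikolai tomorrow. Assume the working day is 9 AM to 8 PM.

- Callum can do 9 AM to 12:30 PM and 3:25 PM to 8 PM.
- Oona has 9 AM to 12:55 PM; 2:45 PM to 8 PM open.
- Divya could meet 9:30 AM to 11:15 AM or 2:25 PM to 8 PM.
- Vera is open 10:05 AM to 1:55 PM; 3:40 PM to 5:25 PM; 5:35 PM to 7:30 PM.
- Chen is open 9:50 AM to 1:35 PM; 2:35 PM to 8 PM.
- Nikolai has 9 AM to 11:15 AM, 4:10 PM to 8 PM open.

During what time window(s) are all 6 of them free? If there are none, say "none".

10:05-11:15, 16:10-17:25, 17:35-19:30

Callum ∩ Oona: 09:00-12:30, 15:25-20:00.
Callum ∩ Oona ∩ Divya: 09:30-11:15, 15:25-20:00.
Callum ∩ Oona ∩ Divya ∩ Vera: 10:05-11:15, 15:40-17:25, 17:35-19:30.
Callum ∩ Oona ∩ Divya ∩ Vera ∩ Chen: 10:05-11:15, 15:40-17:25, 17:35-19:30.
Callum ∩ Oona ∩ Divya ∩ Vera ∩ Chen ∩ Nikolai: 10:05-11:15, 16:10-17:25, 17:35-19:30.
So the common availability across everyone is 10:05-11:15, 16:10-17:25, 17:35-19:30.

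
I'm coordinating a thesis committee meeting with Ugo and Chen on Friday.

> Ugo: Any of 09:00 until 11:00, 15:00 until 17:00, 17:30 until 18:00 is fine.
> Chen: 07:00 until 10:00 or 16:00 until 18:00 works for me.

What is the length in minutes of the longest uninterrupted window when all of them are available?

Ugo ∩ Chen: 09:00-10:00, 16:00-17:00, 17:30-18:00.
Those are the intersection windows.
The longest is 09:00-10:00 at 60 minutes.

60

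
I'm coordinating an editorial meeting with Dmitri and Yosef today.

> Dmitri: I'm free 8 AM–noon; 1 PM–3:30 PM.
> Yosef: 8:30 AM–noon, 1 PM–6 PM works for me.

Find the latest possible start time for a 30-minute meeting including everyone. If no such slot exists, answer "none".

15:00

Dmitri ∩ Yosef: 08:30-12:00, 13:00-15:30.
The last common window of at least 30 minutes is 13:00-15:30; a 30-minute meeting can start as late as 15:00 and still end by 15:30.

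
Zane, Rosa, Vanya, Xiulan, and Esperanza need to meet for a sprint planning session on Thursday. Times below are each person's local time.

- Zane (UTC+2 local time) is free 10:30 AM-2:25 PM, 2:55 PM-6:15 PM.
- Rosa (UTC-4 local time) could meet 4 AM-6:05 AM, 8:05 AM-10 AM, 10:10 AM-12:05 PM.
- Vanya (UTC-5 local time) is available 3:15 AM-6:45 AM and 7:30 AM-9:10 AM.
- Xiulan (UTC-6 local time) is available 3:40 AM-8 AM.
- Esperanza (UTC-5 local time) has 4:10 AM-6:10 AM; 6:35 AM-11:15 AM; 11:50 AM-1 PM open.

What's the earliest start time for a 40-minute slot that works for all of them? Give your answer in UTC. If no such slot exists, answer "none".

12:55

Zane in UTC: 08:30-12:25, 12:55-16:15 (subtract 2h to convert from UTC+2).
Rosa in UTC: 08:00-10:05, 12:05-14:00, 14:10-16:05 (add 4h to convert from UTC-4).
Vanya in UTC: 08:15-11:45, 12:30-14:10 (add 5h to convert from UTC-5).
Xiulan in UTC: 09:40-14:00 (add 6h to convert from UTC-6).
Esperanza in UTC: 09:10-11:10, 11:35-16:15, 16:50-18:00 (add 5h to convert from UTC-5).
Zane ∩ Rosa: 08:30-10:05, 12:05-12:25, 12:55-14:00, 14:10-16:05.
Zane ∩ Rosa ∩ Vanya: 08:30-10:05, 12:55-14:00.
Zane ∩ Rosa ∩ Vanya ∩ Xiulan: 09:40-10:05, 12:55-14:00.
Zane ∩ Rosa ∩ Vanya ∩ Xiulan ∩ Esperanza: 09:40-10:05, 12:55-14:00.
So the common availability across everyone is 09:40-10:05, 12:55-14:00.
The first common window of at least 40 minutes is 12:55-14:00, so the earliest start is 12:55.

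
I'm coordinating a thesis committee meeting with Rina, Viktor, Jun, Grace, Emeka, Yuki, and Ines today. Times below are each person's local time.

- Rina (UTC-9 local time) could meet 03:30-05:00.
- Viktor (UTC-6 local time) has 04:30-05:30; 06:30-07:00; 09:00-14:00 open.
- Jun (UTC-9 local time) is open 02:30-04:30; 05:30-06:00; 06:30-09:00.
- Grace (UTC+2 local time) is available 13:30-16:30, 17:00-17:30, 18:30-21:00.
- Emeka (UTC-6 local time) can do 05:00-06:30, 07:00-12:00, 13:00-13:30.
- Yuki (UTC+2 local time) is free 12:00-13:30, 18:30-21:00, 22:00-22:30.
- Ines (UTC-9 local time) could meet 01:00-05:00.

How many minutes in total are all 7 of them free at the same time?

Rina in UTC: 12:30-14:00 (add 9h to convert from UTC-9).
Viktor in UTC: 10:30-11:30, 12:30-13:00, 15:00-20:00 (add 6h to convert from UTC-6).
Jun in UTC: 11:30-13:30, 14:30-15:00, 15:30-18:00 (add 9h to convert from UTC-9).
Grace in UTC: 11:30-14:30, 15:00-15:30, 16:30-19:00 (subtract 2h to convert from UTC+2).
Emeka in UTC: 11:00-12:30, 13:00-18:00, 19:00-19:30 (add 6h to convert from UTC-6).
Yuki in UTC: 10:00-11:30, 16:30-19:00, 20:00-20:30 (subtract 2h to convert from UTC+2).
Ines in UTC: 10:00-14:00 (add 9h to convert from UTC-9).
Rina ∩ Viktor: 12:30-13:00.
Rina ∩ Viktor ∩ Jun: 12:30-13:00.
Rina ∩ Viktor ∩ Jun ∩ Grace: 12:30-13:00.
Rina ∩ Viktor ∩ Jun ∩ Grace ∩ Emeka: ∅.
Rina ∩ Viktor ∩ Jun ∩ Grace ∩ Emeka ∩ Yuki: ∅.
Rina ∩ Viktor ∩ Jun ∩ Grace ∩ Emeka ∩ Yuki ∩ Ines: ∅.
There is no time when everyone is free.
There is no common window, so the total is 0 minutes.

0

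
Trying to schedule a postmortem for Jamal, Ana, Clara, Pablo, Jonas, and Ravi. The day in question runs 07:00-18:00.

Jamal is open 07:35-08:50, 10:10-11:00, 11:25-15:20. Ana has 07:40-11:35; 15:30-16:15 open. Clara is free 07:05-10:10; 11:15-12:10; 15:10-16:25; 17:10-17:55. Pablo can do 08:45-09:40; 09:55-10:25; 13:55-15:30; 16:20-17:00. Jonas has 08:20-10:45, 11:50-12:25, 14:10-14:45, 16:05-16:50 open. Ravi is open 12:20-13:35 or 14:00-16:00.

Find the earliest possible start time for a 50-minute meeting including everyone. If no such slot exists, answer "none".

none

Jamal ∩ Ana: 07:40-08:50, 10:10-11:00, 11:25-11:35.
Jamal ∩ Ana ∩ Clara: 07:40-08:50, 11:25-11:35.
Jamal ∩ Ana ∩ Clara ∩ Pablo: 08:45-08:50.
Jamal ∩ Ana ∩ Clara ∩ Pablo ∩ Jonas: 08:45-08:50.
Jamal ∩ Ana ∩ Clara ∩ Pablo ∩ Jonas ∩ Ravi: ∅.
There is no time when everyone is free.
No common window is at least 50 minutes long.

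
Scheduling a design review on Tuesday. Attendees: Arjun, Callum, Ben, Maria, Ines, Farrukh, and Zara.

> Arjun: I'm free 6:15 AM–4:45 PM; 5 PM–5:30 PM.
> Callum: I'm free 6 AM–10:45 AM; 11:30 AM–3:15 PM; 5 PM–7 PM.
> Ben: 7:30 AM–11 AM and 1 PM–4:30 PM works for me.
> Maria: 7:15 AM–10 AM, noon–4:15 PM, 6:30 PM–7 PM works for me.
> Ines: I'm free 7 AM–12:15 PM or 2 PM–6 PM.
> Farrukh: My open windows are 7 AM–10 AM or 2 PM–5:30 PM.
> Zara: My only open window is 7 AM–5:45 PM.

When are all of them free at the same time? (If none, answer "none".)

Arjun ∩ Callum: 06:15-10:45, 11:30-15:15, 17:00-17:30.
Arjun ∩ Callum ∩ Ben: 07:30-10:45, 13:00-15:15.
Arjun ∩ Callum ∩ Ben ∩ Maria: 07:30-10:00, 13:00-15:15.
Arjun ∩ Callum ∩ Ben ∩ Maria ∩ Ines: 07:30-10:00, 14:00-15:15.
Arjun ∩ Callum ∩ Ben ∩ Maria ∩ Ines ∩ Farrukh: 07:30-10:00, 14:00-15:15.
Arjun ∩ Callum ∩ Ben ∩ Maria ∩ Ines ∩ Farrukh ∩ Zara: 07:30-10:00, 14:00-15:15.

07:30-10:00, 14:00-15:15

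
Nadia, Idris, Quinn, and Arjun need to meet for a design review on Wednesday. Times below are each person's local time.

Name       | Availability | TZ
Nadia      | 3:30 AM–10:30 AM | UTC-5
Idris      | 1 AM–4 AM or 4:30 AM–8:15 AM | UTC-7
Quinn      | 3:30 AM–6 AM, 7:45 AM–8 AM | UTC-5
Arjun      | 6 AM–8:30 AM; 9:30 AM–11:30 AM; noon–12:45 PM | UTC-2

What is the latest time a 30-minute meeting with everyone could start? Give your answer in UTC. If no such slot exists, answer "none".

10:00

Nadia in UTC: 08:30-15:30 (add 5h to convert from UTC-5).
Idris in UTC: 08:00-11:00, 11:30-15:15 (add 7h to convert from UTC-7).
Quinn in UTC: 08:30-11:00, 12:45-13:00 (add 5h to convert from UTC-5).
Arjun in UTC: 08:00-10:30, 11:30-13:30, 14:00-14:45 (add 2h to convert from UTC-2).
Nadia ∩ Idris: 08:30-11:00, 11:30-15:15.
Nadia ∩ Idris ∩ Quinn: 08:30-11:00, 12:45-13:00.
Nadia ∩ Idris ∩ Quinn ∩ Arjun: 08:30-10:30, 12:45-13:00.
So the common availability across everyone is 08:30-10:30, 12:45-13:00.
The last common window of at least 30 minutes is 08:30-10:30; a 30-minute meeting can start as late as 10:00 and still end by 10:30.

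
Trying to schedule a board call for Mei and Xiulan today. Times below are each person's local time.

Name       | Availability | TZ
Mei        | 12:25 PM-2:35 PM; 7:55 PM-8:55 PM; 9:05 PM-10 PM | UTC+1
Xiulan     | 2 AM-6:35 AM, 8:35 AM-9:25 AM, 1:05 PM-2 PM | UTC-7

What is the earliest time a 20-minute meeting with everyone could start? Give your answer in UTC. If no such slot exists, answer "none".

Mei in UTC: 11:25-13:35, 18:55-19:55, 20:05-21:00 (subtract 1h to convert from UTC+1).
Xiulan in UTC: 09:00-13:35, 15:35-16:25, 20:05-21:00 (add 7h to convert from UTC-7).
Mei ∩ Xiulan: 11:25-13:35, 20:05-21:00.
The first common window of at least 20 minutes is 11:25-13:35, so the earliest start is 11:25.

11:25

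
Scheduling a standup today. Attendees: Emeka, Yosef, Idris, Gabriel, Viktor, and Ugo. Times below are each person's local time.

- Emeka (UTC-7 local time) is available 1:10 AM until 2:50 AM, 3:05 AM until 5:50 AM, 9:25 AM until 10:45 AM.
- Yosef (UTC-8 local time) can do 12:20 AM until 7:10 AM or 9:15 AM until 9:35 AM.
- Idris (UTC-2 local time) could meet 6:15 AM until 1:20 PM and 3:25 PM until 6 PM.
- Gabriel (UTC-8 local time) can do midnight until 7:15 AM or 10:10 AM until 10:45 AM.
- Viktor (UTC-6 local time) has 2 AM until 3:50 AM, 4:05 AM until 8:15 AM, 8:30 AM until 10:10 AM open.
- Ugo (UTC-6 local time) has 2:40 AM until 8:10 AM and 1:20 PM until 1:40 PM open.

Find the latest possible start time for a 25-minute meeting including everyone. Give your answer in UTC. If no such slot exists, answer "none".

Emeka in UTC: 08:10-09:50, 10:05-12:50, 16:25-17:45 (add 7h to convert from UTC-7).
Yosef in UTC: 08:20-15:10, 17:15-17:35 (add 8h to convert from UTC-8).
Idris in UTC: 08:15-15:20, 17:25-20:00 (add 2h to convert from UTC-2).
Gabriel in UTC: 08:00-15:15, 18:10-18:45 (add 8h to convert from UTC-8).
Viktor in UTC: 08:00-09:50, 10:05-14:15, 14:30-16:10 (add 6h to convert from UTC-6).
Ugo in UTC: 08:40-14:10, 19:20-19:40 (add 6h to convert from UTC-6).
Emeka ∩ Yosef: 08:20-09:50, 10:05-12:50, 17:15-17:35.
Emeka ∩ Yosef ∩ Idris: 08:20-09:50, 10:05-12:50, 17:25-17:35.
Emeka ∩ Yosef ∩ Idris ∩ Gabriel: 08:20-09:50, 10:05-12:50.
Emeka ∩ Yosef ∩ Idris ∩ Gabriel ∩ Viktor: 08:20-09:50, 10:05-12:50.
Emeka ∩ Yosef ∩ Idris ∩ Gabriel ∩ Viktor ∩ Ugo: 08:40-09:50, 10:05-12:50.
So the common availability across everyone is 08:40-09:50, 10:05-12:50.
The last common window of at least 25 minutes is 10:05-12:50; a 25-minute meeting can start as late as 12:25 and still end by 12:50.

12:25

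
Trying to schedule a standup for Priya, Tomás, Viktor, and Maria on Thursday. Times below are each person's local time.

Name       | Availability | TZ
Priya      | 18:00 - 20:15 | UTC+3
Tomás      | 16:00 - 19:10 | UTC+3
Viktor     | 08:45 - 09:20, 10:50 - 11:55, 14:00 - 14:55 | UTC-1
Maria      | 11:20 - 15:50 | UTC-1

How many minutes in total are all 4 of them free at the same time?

55

Priya in UTC: 15:00-17:15 (subtract 3h to convert from UTC+3).
Tomás in UTC: 13:00-16:10 (subtract 3h to convert from UTC+3).
Viktor in UTC: 09:45-10:20, 11:50-12:55, 15:00-15:55 (add 1h to convert from UTC-1).
Maria in UTC: 12:20-16:50 (add 1h to convert from UTC-1).
Priya ∩ Tomás: 15:00-16:10.
Priya ∩ Tomás ∩ Viktor: 15:00-15:55.
Priya ∩ Tomás ∩ Viktor ∩ Maria: 15:00-15:55.
That's a single block of 55 minutes.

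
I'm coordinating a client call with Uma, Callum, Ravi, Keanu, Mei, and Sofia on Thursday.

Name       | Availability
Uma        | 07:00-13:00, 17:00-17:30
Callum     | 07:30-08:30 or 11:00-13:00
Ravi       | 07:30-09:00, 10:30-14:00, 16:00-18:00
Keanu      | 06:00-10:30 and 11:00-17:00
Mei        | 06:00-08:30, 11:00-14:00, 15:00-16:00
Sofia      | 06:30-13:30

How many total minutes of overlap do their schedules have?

180

Uma ∩ Callum: 07:30-08:30, 11:00-13:00.
Uma ∩ Callum ∩ Ravi: 07:30-08:30, 11:00-13:00.
Uma ∩ Callum ∩ Ravi ∩ Keanu: 07:30-08:30, 11:00-13:00.
Uma ∩ Callum ∩ Ravi ∩ Keanu ∩ Mei: 07:30-08:30, 11:00-13:00.
Uma ∩ Callum ∩ Ravi ∩ Keanu ∩ Mei ∩ Sofia: 07:30-08:30, 11:00-13:00.
Summing the common windows: 60 + 120 = 180 minutes.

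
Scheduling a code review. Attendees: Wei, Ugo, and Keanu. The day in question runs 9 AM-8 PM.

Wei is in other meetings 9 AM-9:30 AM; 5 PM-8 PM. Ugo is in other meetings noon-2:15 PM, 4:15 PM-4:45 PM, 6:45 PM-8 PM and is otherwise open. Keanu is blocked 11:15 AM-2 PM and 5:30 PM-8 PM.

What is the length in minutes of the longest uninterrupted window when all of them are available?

Wei free: 09:30-17:00 (invert busy blocks within the working day).
Ugo free: 09:00-12:00, 14:15-16:15, 16:45-18:45 (invert busy blocks within the working day).
Keanu free: 09:00-11:15, 14:00-17:30 (invert busy blocks within the working day).
Wei ∩ Ugo: 09:30-12:00, 14:15-16:15, 16:45-17:00.
Wei ∩ Ugo ∩ Keanu: 09:30-11:15, 14:15-16:15, 16:45-17:00.
Those are the intersection windows.
The longest is 14:15-16:15 at 120 minutes.

120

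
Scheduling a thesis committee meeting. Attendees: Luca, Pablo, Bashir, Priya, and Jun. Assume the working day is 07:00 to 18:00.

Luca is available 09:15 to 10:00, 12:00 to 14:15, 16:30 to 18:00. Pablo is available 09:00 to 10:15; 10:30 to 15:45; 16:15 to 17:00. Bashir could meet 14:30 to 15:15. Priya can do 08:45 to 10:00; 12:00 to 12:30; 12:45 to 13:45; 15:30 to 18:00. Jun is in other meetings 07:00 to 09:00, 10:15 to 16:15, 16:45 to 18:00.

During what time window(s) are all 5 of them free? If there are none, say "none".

Luca free: 09:15-10:00, 12:00-14:15, 16:30-18:00.
Pablo free: 09:00-10:15, 10:30-15:45, 16:15-17:00.
Bashir free: 14:30-15:15.
Priya free: 08:45-10:00, 12:00-12:30, 12:45-13:45, 15:30-18:00.
Jun free: 09:00-10:15, 16:15-16:45 (invert busy blocks within the working day).
Luca ∩ Pablo: 09:15-10:00, 12:00-14:15, 16:30-17:00.
Luca ∩ Pablo ∩ Bashir: ∅.
Luca ∩ Pablo ∩ Bashir ∩ Priya: ∅.
Luca ∩ Pablo ∩ Bashir ∩ Priya ∩ Jun: ∅.
There is no time when everyone is free.

none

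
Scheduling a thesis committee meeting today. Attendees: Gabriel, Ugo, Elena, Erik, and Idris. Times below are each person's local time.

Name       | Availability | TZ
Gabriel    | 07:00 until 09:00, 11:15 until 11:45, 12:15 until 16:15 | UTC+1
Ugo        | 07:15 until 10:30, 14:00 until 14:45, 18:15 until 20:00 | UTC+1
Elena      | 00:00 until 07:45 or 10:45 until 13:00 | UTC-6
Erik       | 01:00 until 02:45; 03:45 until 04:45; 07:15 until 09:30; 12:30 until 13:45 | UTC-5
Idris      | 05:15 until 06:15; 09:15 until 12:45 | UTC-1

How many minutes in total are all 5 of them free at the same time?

Gabriel in UTC: 06:00-08:00, 10:15-10:45, 11:15-15:15 (subtract 1h to convert from UTC+1).
Ugo in UTC: 06:15-09:30, 13:00-13:45, 17:15-19:00 (subtract 1h to convert from UTC+1).
Elena in UTC: 06:00-13:45, 16:45-19:00 (add 6h to convert from UTC-6).
Erik in UTC: 06:00-07:45, 08:45-09:45, 12:15-14:30, 17:30-18:45 (add 5h to convert from UTC-5).
Idris in UTC: 06:15-07:15, 10:15-13:45 (add 1h to convert from UTC-1).
Gabriel ∩ Ugo: 06:15-08:00, 13:00-13:45.
Gabriel ∩ Ugo ∩ Elena: 06:15-08:00, 13:00-13:45.
Gabriel ∩ Ugo ∩ Elena ∩ Erik: 06:15-07:45, 13:00-13:45.
Gabriel ∩ Ugo ∩ Elena ∩ Erik ∩ Idris: 06:15-07:15, 13:00-13:45.
Summing the common windows: 60 + 45 = 105 minutes.

105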